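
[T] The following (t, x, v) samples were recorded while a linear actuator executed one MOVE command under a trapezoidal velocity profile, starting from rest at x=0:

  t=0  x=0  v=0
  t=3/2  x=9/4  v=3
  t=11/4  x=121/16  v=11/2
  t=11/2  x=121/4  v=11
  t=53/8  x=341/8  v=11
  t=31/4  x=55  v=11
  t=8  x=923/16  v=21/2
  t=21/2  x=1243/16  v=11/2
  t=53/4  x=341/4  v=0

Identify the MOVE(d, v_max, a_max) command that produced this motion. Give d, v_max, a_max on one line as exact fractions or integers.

d=341/4 v_max=11 a_max=2

final state: t=53/4, x=341/4, v=0 → d = 341/4
a_max = (3−0)/(3/2−0) = 2
max v = 11 over t∈[11/2,31/4] → v_max = 11
check: 11·(11/2+9/4) = 341/4 ✓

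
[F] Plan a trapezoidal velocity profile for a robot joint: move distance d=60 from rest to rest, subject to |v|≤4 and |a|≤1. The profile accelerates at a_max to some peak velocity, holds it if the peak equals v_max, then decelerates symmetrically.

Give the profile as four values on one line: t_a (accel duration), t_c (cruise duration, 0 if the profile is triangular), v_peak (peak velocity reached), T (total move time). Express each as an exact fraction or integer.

t_a=4 t_c=11 v_peak=4 T=19

vₘ²/aₘ = 4²/1 = 16
60 ≥ 16 so v_max reached
t_a = 4/1 = 4; v_peak = 4
d_cruise = 60 − 16 = 44; t_c = 44/4 = 11
T = 2·4 + 11 = 19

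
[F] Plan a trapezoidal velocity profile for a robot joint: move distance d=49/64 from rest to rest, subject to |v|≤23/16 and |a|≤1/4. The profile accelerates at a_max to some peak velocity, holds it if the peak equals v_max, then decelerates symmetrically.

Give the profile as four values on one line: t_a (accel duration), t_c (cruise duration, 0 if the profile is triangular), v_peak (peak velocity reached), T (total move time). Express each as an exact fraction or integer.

t_a=7/4 t_c=0 v_peak=7/16 T=7/2

(v_max)²/a_max = (23/16)²/(1/4) = 529/64
49/64 < 529/64 ⇒ no cruise
v_peak = √(49/64·1/4) = √(49/256) = 7/16
t_a = (7/16)/(1/4) = 7/4; t_c = 0
T = 2·7/4 = 7/2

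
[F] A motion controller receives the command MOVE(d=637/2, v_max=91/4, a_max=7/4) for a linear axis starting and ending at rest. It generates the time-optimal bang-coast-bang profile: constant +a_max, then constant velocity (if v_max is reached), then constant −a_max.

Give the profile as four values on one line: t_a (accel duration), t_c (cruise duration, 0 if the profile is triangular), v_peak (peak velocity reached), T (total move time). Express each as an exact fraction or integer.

t_a=13 t_c=1 v_peak=91/4 T=27

vₘ²/aₘ = (91/4)²/(7/4) = 1183/4
637/2 ≥ 1183/4 → trapezoidal
t_a = (91/4)/(7/4) = 13; v_peak = 91/4
d_cruise = 637/2 − 1183/4 = 91/4; t_c = (91/4)/(91/4) = 1
T = 2·13 + 1 = 27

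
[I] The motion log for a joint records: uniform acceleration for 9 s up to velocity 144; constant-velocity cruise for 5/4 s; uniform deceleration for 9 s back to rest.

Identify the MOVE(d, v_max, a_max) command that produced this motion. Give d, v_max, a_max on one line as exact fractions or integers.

d=1476 v_max=144 a_max=16

a_max = 144/9 = 16
d_a = ½·144·9 = 648; d_c = 144·5/4 = 180
d = 2·648 + 180 = 1476
t_c = 5/4 > 0 so v_max = 144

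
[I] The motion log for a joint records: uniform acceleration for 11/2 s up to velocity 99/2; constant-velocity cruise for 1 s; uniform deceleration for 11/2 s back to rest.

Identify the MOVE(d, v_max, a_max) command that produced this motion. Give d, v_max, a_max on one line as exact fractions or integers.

a_max = (99/2)/(11/2) = 9
d_a = ½·99/2·11/2 = 1089/8; d_c = 99/2·1 = 99/2
d = 2·1089/8 + 99/2 = 1287/4
t_c = 1 > 0 ⇒ limit active, v_max = 99/2

d=1287/4 v_max=99/2 a_max=9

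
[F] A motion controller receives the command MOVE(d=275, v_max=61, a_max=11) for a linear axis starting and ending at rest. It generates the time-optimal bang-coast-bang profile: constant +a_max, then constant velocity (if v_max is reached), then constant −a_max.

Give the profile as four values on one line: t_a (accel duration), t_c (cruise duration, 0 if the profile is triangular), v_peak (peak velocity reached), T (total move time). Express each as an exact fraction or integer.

v_max²/a_max = 61²/11 = 3721/11
275 < 3721/11 so t_c = 0
v_peak = √(275·11) = √3025 = 55
t_a = 55/11 = 5; t_c = 0
T = 2·5 = 10

t_a=5 t_c=0 v_peak=55 T=10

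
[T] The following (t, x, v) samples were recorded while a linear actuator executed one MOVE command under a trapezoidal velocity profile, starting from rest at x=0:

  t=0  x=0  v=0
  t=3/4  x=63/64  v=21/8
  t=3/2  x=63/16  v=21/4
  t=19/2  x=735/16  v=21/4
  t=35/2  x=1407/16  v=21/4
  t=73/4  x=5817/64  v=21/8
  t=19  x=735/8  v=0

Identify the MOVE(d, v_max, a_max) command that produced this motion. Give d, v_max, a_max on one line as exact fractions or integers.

d=735/8 v_max=21/4 a_max=7/2

final state: t=19, x=735/8, v=0 → d = 735/8
a_max = (21/8−0)/(3/4−0) = 7/2
max v = 21/4 over t∈[3/2,35/2] → v_max = 21/4
check: 21/4·(3/2+16) = 735/8 ✓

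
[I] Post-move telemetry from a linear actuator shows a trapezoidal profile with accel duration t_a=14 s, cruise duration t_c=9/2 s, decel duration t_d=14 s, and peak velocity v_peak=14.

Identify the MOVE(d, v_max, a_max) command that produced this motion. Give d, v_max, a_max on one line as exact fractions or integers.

d=259 v_max=14 a_max=1

a_max = 14/14 = 1
d_a = ½·14·14 = 98; d_c = 14·9/2 = 63
d = 2·98 + 63 = 259
t_c = 9/2 > 0 ⇒ limit active, v_max = 14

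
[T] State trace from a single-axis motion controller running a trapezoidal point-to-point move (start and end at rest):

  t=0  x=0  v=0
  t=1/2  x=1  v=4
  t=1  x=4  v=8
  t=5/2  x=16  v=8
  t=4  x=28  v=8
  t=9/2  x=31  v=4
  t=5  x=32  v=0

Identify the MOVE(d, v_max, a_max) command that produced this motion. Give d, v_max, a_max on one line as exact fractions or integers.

d=32 v_max=8 a_max=8

final state: t=5, x=32, v=0 → d = 32
a_max = (4−0)/(1/2−0) = 8
max v = 8 over t∈[1,4] → v_max = 8
check: 8·(1+3) = 32 ✓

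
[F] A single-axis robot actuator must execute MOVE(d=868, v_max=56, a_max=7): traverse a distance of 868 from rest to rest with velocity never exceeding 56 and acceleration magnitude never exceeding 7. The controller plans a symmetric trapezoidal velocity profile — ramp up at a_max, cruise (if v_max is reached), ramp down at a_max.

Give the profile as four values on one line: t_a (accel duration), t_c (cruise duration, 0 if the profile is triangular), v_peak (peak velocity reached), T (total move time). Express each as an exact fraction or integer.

v_max²/a_max = 56²/7 = 448
868 ≥ 448 so v_max reached
t_a = 56/7 = 8; v_peak = 56
d_cruise = 868 − 448 = 420; t_c = 420/56 = 15/2
T = 2·8 + 15/2 = 47/2

t_a=8 t_c=15/2 v_peak=56 T=47/2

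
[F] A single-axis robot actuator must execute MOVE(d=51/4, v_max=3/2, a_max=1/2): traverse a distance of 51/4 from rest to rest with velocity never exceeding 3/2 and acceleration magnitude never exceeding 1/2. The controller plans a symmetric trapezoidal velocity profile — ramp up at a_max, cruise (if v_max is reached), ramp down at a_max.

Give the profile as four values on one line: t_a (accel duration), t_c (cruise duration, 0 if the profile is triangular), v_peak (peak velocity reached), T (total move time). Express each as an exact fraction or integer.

t_a=3 t_c=11/2 v_peak=3/2 T=23/2

v_max²/a_max = (3/2)²/(1/2) = 9/2
51/4 ≥ 9/2 so v_max reached
t_a = (3/2)/(1/2) = 3; v_peak = 3/2
d_cruise = 51/4 − 9/2 = 33/4; t_c = (33/4)/(3/2) = 11/2
T = 2·3 + 11/2 = 23/2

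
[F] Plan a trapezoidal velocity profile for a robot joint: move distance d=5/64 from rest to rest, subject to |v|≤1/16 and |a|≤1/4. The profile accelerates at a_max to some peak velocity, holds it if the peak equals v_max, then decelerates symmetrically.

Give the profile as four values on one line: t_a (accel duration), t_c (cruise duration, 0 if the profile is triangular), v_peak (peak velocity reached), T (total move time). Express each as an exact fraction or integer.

t_a=1/4 t_c=1 v_peak=1/16 T=3/2

v_max²/a_max = (1/16)²/(1/4) = 1/64
5/64 ≥ 1/64 → trapezoidal
t_a = (1/16)/(1/4) = 1/4; v_peak = 1/16
d_cruise = 5/64 − 1/64 = 1/16; t_c = (1/16)/(1/16) = 1
T = 2·1/4 + 1 = 3/2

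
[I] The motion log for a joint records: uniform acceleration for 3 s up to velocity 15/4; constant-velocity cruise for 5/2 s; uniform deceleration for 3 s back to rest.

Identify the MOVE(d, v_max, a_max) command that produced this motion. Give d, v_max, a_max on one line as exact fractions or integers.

d=165/8 v_max=15/4 a_max=5/4

a_max = (15/4)/3 = 5/4
d_a = ½·15/4·3 = 45/8; d_c = 15/4·5/2 = 75/8
d = 2·45/8 + 75/8 = 165/8
t_c = 5/2 > 0 → v_max = v_peak = 15/4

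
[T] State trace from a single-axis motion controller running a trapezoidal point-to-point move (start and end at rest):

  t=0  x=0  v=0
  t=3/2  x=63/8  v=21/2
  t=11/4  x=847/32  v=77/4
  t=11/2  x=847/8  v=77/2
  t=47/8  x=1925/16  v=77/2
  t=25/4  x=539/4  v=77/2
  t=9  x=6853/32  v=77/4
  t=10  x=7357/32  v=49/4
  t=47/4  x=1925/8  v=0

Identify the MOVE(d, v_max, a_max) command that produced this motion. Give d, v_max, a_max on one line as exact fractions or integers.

d=1925/8 v_max=77/2 a_max=7

final state: t=47/4, x=1925/8, v=0 → d = 1925/8
a_max = (21/2−0)/(3/2−0) = 7
max v = 77/2 over t∈[11/2,25/4] → v_max = 77/2
check: 77/2·(11/2+3/4) = 1925/8 ✓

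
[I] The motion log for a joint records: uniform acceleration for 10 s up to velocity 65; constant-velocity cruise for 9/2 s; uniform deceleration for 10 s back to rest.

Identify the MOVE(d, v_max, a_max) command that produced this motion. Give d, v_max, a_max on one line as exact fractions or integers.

a_max = 65/10 = 13/2
d_a = ½·65·10 = 325; d_c = 65·9/2 = 585/2
d = 2·325 + 585/2 = 1885/2
t_c = 9/2 > 0 → v_max = v_peak = 65

d=1885/2 v_max=65 a_max=13/2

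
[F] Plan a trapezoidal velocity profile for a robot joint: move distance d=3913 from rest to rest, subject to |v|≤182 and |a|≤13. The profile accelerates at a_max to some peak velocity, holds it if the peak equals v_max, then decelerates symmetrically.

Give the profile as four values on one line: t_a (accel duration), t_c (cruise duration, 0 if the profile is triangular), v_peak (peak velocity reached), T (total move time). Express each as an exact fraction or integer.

t_a=14 t_c=15/2 v_peak=182 T=71/2

(v_max)²/a_max = 182²/13 = 2548
3913 ≥ 2548 so v_max reached
t_a = 182/13 = 14; v_peak = 182
d_cruise = 3913 − 2548 = 1365; t_c = 1365/182 = 15/2
T = 2·14 + 15/2 = 71/2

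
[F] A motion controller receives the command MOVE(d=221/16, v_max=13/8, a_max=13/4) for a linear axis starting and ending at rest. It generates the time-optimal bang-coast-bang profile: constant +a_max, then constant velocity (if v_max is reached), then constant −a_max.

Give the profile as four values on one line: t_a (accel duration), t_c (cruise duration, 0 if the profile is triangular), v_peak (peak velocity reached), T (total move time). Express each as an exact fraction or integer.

vₘ²/aₘ = (13/8)²/(13/4) = 13/16
221/16 ≥ 13/16 ⇒ cruise phase
t_a = (13/8)/(13/4) = 1/2; v_peak = 13/8
d_cruise = 221/16 − 13/16 = 13; t_c = 13/(13/8) = 8
T = 2·1/2 + 8 = 9

t_a=1/2 t_c=8 v_peak=13/8 T=9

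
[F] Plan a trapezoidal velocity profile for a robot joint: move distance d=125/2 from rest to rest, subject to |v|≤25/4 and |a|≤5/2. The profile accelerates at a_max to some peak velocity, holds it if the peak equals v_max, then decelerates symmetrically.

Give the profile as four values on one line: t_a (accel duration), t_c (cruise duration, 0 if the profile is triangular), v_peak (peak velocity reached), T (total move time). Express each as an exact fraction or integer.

(v_max)²/a_max = (25/4)²/(5/2) = 125/8
125/2 ≥ 125/8 → trapezoidal
t_a = (25/4)/(5/2) = 5/2; v_peak = 25/4
d_cruise = 125/2 − 125/8 = 375/8; t_c = (375/8)/(25/4) = 15/2
T = 2·5/2 + 15/2 = 25/2

t_a=5/2 t_c=15/2 v_peak=25/4 T=25/2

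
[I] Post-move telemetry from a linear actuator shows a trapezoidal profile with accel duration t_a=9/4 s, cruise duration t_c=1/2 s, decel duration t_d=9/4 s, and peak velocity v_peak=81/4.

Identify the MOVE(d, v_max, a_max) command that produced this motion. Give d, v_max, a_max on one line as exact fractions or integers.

d=891/16 v_max=81/4 a_max=9

a_max = (81/4)/(9/4) = 9
d_a = ½·81/4·9/4 = 729/32; d_c = 81/4·1/2 = 81/8
d = 2·729/32 + 81/8 = 891/16
t_c = 1/2 > 0 ⇒ limit active, v_max = 81/4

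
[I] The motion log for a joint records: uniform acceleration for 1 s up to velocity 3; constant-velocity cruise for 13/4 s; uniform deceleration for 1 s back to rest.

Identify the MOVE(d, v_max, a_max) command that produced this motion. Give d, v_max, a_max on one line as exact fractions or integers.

a_max = 3/1 = 3
d_a = ½·3·1 = 3/2; d_c = 3·13/4 = 39/4
d = 2·3/2 + 39/4 = 51/4
t_c = 13/4 > 0 ⇒ limit active, v_max = 3

d=51/4 v_max=3 a_max=3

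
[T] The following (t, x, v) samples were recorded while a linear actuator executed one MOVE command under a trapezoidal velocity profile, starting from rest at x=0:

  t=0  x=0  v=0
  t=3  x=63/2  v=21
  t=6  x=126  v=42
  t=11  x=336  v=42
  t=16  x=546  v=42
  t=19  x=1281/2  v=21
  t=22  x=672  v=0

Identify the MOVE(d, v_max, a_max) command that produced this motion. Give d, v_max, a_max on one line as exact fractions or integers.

final state: t=22, x=672, v=0 → d = 672
a_max = (21−0)/(3−0) = 7
max v = 42 over t∈[6,16] → v_max = 42
check: 42·(6+10) = 672 ✓

d=672 v_max=42 a_max=7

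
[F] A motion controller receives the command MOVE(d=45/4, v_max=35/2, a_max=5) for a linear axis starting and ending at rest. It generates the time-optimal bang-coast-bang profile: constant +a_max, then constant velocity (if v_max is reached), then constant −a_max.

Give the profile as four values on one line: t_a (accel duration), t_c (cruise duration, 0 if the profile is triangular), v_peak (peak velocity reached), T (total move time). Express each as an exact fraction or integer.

vₘ²/aₘ = (35/2)²/5 = 245/4
45/4 < 245/4 → triangular
v_peak = √(45/4·5) = √(225/4) = 15/2
t_a = (15/2)/5 = 3/2; t_c = 0
T = 2·3/2 = 3

t_a=3/2 t_c=0 v_peak=15/2 T=3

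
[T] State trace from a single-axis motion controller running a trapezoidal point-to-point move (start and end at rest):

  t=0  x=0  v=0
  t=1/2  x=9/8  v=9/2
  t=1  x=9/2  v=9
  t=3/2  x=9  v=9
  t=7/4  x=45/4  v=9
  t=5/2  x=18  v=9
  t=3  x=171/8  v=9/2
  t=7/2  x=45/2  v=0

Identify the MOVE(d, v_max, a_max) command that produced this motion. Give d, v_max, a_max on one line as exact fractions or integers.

d=45/2 v_max=9 a_max=9

final state: t=7/2, x=45/2, v=0 → d = 45/2
a_max = (9/2−0)/(1/2−0) = 9
max v = 9 over t∈[1,5/2] → v_max = 9
check: 9·(1+3/2) = 45/2 ✓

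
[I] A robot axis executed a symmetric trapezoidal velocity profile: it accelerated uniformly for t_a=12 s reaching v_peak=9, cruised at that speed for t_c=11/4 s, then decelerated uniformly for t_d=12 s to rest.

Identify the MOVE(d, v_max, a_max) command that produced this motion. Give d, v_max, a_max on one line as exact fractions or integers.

d=531/4 v_max=9 a_max=3/4

a_max = 9/12 = 3/4
d_a = ½·9·12 = 54; d_c = 9·11/4 = 99/4
d = 2·54 + 99/4 = 531/4
t_c = 11/4 > 0 → v_max = v_peak = 9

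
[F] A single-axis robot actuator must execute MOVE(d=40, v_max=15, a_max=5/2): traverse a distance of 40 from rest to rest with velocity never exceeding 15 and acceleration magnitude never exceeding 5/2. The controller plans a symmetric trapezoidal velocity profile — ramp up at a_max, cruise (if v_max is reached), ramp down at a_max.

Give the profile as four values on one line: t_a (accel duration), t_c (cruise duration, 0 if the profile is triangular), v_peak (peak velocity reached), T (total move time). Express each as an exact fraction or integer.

t_a=4 t_c=0 v_peak=10 T=8

v_max²/a_max = 15²/(5/2) = 90
40 < 90 → triangular
v_peak = √(40·5/2) = √100 = 10
t_a = 10/(5/2) = 4; t_c = 0
T = 2·4 = 8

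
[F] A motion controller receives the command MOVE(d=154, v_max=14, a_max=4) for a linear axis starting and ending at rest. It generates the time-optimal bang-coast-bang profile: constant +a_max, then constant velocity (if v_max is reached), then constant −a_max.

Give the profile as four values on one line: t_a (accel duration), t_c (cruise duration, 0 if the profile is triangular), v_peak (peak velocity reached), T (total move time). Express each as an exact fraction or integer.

t_a=7/2 t_c=15/2 v_peak=14 T=29/2

vₘ²/aₘ = 14²/4 = 49
154 ≥ 49 so v_max reached
t_a = 14/4 = 7/2; v_peak = 14
d_cruise = 154 − 49 = 105; t_c = 105/14 = 15/2
T = 2·7/2 + 15/2 = 29/2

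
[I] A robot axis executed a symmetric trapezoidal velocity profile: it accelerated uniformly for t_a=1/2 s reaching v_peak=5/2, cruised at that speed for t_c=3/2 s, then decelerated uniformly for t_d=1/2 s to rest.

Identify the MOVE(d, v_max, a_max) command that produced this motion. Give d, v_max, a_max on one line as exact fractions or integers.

a_max = (5/2)/(1/2) = 5
d_a = ½·5/2·1/2 = 5/8; d_c = 5/2·3/2 = 15/4
d = 2·5/8 + 15/4 = 5
t_c = 3/2 > 0 ⇒ limit active, v_max = 5/2

d=5 v_max=5/2 a_max=5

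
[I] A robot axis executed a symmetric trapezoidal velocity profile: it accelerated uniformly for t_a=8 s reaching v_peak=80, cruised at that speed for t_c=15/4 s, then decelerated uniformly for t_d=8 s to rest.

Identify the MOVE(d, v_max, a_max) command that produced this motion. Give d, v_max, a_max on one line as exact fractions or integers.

d=940 v_max=80 a_max=10

a_max = 80/8 = 10
d_a = ½·80·8 = 320; d_c = 80·15/4 = 300
d = 2·320 + 300 = 940
t_c = 15/4 > 0 so v_max = 80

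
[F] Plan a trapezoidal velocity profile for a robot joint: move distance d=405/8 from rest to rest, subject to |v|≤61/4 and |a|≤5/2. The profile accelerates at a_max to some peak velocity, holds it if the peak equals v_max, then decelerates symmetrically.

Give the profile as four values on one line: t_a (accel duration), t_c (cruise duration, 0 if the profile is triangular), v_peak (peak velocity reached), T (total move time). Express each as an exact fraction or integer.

v_max²/a_max = (61/4)²/(5/2) = 3721/40
405/8 < 3721/40 so t_c = 0
v_peak = √(405/8·5/2) = √(2025/16) = 45/4
t_a = (45/4)/(5/2) = 9/2; t_c = 0
T = 2·9/2 = 9

t_a=9/2 t_c=0 v_peak=45/4 T=9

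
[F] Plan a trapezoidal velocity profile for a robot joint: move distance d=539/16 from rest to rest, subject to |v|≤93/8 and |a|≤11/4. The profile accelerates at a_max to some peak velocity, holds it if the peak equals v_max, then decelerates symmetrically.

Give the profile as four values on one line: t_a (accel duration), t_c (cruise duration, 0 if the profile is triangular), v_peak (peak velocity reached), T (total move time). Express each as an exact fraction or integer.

t_a=7/2 t_c=0 v_peak=77/8 T=7

v_max²/a_max = (93/8)²/(11/4) = 8649/176
539/16 < 8649/176 so t_c = 0
v_peak = √(539/16·11/4) = √(5929/64) = 77/8
t_a = (77/8)/(11/4) = 7/2; t_c = 0
T = 2·7/2 = 7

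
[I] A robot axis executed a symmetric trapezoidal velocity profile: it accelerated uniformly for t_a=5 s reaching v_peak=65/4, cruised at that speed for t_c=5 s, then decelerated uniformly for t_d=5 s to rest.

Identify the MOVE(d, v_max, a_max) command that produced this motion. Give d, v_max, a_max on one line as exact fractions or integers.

a_max = (65/4)/5 = 13/4
d_a = ½·65/4·5 = 325/8; d_c = 65/4·5 = 325/4
d = 2·325/8 + 325/4 = 325/2
t_c = 5 > 0 ⇒ limit active, v_max = 65/4

d=325/2 v_max=65/4 a_max=13/4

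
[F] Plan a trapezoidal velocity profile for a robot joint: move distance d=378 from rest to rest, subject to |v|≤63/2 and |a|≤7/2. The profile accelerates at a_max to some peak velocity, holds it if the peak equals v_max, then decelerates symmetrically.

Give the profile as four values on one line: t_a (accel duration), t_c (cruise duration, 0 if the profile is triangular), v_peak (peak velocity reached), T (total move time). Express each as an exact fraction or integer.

t_a=9 t_c=3 v_peak=63/2 T=21

v_max²/a_max = (63/2)²/(7/2) = 567/2
378 ≥ 567/2 so v_max reached
t_a = (63/2)/(7/2) = 9; v_peak = 63/2
d_cruise = 378 − 567/2 = 189/2; t_c = (189/2)/(63/2) = 3
T = 2·9 + 3 = 21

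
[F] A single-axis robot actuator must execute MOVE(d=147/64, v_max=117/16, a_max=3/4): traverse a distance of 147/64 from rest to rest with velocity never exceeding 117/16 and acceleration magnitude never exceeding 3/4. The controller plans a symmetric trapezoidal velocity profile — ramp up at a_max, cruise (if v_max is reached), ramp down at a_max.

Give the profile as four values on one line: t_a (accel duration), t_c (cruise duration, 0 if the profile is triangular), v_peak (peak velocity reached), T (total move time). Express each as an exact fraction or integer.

t_a=7/4 t_c=0 v_peak=21/16 T=7/2

vₘ²/aₘ = (117/16)²/(3/4) = 4563/64
147/64 < 4563/64 so t_c = 0
v_peak = √(147/64·3/4) = √(441/256) = 21/16
t_a = (21/16)/(3/4) = 7/4; t_c = 0
T = 2·7/4 = 7/2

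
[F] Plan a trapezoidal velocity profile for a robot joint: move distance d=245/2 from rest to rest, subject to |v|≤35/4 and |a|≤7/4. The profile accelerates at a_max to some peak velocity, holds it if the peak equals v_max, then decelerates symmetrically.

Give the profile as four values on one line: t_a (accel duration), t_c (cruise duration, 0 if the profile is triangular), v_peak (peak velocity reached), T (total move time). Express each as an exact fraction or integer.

v_max²/a_max = (35/4)²/(7/4) = 175/4
245/2 ≥ 175/4 → trapezoidal
t_a = (35/4)/(7/4) = 5; v_peak = 35/4
d_cruise = 245/2 − 175/4 = 315/4; t_c = (315/4)/(35/4) = 9
T = 2·5 + 9 = 19

t_a=5 t_c=9 v_peak=35/4 T=19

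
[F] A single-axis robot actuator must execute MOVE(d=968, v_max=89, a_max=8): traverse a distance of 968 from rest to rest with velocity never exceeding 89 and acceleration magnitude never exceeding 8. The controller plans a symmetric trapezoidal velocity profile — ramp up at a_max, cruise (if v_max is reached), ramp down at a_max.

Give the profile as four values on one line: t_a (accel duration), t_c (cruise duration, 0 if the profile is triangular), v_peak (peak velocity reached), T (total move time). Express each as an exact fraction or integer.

t_a=11 t_c=0 v_peak=88 T=22

v_max²/a_max = 89²/8 = 7921/8
968 < 7921/8 → triangular
v_peak = √(968·8) = √7744 = 88
t_a = 88/8 = 11; t_c = 0
T = 2·11 = 22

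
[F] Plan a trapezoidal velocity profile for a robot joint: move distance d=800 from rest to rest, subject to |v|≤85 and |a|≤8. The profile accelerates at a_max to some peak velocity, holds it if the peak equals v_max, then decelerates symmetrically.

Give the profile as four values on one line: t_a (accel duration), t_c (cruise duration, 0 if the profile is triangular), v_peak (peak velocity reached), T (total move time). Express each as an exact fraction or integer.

(v_max)²/a_max = 85²/8 = 7225/8
800 < 7225/8 ⇒ no cruise
v_peak = √(800·8) = √6400 = 80
t_a = 80/8 = 10; t_c = 0
T = 2·10 = 20

t_a=10 t_c=0 v_peak=80 T=20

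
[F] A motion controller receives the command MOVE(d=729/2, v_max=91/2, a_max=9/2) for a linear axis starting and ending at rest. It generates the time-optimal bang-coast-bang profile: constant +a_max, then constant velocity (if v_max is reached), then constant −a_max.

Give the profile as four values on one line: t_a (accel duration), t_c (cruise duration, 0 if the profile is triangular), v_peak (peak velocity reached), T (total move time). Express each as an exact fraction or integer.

t_a=9 t_c=0 v_peak=81/2 T=18

(v_max)²/a_max = (91/2)²/(9/2) = 8281/18
729/2 < 8281/18 → triangular
v_peak = √(729/2·9/2) = √(6561/4) = 81/2
t_a = (81/2)/(9/2) = 9; t_c = 0
T = 2·9 = 18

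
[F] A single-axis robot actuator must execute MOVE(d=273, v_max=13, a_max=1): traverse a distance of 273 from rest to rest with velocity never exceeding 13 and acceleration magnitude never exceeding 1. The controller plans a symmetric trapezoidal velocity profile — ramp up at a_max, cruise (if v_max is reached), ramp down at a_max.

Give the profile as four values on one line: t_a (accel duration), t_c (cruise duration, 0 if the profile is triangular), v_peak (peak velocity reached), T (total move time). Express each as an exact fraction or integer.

t_a=13 t_c=8 v_peak=13 T=34

v_max²/a_max = 13²/1 = 169
273 ≥ 169 ⇒ cruise phase
t_a = 13/1 = 13; v_peak = 13
d_cruise = 273 − 169 = 104; t_c = 104/13 = 8
T = 2·13 + 8 = 34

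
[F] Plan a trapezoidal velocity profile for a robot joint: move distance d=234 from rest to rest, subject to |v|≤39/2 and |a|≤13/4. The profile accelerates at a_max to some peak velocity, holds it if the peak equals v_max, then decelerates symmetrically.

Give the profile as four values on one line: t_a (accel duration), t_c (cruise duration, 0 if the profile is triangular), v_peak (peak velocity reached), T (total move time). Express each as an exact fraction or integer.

vₘ²/aₘ = (39/2)²/(13/4) = 117
234 ≥ 117 ⇒ cruise phase
t_a = (39/2)/(13/4) = 6; v_peak = 39/2
d_cruise = 234 − 117 = 117; t_c = 117/(39/2) = 6
T = 2·6 + 6 = 18

t_a=6 t_c=6 v_peak=39/2 T=18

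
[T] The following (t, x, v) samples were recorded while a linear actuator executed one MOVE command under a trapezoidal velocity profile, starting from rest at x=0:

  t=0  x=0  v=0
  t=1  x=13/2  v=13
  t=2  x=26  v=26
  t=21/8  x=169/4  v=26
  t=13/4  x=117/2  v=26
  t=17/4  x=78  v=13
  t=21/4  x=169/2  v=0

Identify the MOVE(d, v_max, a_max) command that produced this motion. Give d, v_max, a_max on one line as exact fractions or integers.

d=169/2 v_max=26 a_max=13

final state: t=21/4, x=169/2, v=0 → d = 169/2
a_max = (13−0)/(1−0) = 13
max v = 26 over t∈[2,13/4] → v_max = 26
check: 26·(2+5/4) = 169/2 ✓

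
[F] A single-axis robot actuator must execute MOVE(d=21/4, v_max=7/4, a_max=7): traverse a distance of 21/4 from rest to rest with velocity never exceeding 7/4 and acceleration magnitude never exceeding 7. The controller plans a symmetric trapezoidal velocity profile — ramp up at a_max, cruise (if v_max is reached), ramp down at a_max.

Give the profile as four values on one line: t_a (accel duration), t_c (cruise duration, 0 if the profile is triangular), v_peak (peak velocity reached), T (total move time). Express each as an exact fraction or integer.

t_a=1/4 t_c=11/4 v_peak=7/4 T=13/4

v_max²/a_max = (7/4)²/7 = 7/16
21/4 ≥ 7/16 → trapezoidal
t_a = (7/4)/7 = 1/4; v_peak = 7/4
d_cruise = 21/4 − 7/16 = 77/16; t_c = (77/16)/(7/4) = 11/4
T = 2·1/4 + 11/4 = 13/4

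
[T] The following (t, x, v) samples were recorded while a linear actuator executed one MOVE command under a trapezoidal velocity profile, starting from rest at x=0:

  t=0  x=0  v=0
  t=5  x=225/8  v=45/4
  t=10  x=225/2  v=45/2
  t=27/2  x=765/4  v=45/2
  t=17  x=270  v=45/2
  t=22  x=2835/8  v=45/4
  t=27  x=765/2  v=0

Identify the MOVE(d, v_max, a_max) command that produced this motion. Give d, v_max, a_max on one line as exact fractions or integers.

d=765/2 v_max=45/2 a_max=9/4

final state: t=27, x=765/2, v=0 → d = 765/2
a_max = (45/4−0)/(5−0) = 9/4
max v = 45/2 over t∈[10,17] → v_max = 45/2
check: 45/2·(10+7) = 765/2 ✓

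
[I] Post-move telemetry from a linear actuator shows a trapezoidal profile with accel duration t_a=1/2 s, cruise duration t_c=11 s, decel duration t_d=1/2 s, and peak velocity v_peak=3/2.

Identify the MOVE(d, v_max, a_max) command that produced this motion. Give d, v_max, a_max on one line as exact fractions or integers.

a_max = (3/2)/(1/2) = 3
d_a = ½·3/2·1/2 = 3/8; d_c = 3/2·11 = 33/2
d = 2·3/8 + 33/2 = 69/4
t_c = 11 > 0 ⇒ limit active, v_max = 3/2

d=69/4 v_max=3/2 a_max=3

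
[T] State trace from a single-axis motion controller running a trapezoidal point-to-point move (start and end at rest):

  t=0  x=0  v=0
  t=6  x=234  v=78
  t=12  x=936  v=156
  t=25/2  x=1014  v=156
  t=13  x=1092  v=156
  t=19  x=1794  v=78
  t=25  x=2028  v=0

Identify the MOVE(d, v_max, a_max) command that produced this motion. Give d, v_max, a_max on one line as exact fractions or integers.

final state: t=25, x=2028, v=0 → d = 2028
a_max = (78−0)/(6−0) = 13
max v = 156 over t∈[12,13] → v_max = 156
check: 156·(12+1) = 2028 ✓

d=2028 v_max=156 a_max=13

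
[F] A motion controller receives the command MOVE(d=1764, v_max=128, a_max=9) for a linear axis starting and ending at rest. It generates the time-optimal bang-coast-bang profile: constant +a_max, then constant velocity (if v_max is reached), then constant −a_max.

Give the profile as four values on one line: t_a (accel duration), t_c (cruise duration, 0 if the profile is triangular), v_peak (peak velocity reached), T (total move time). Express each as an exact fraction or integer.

t_a=14 t_c=0 v_peak=126 T=28

vₘ²/aₘ = 128²/9 = 16384/9
1764 < 16384/9 ⇒ no cruise
v_peak = √(1764·9) = √15876 = 126
t_a = 126/9 = 14; t_c = 0
T = 2·14 = 28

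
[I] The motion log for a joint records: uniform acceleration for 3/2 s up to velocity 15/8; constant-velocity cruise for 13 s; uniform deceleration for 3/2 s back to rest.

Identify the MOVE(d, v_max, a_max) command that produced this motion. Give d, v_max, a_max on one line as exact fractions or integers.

a_max = (15/8)/(3/2) = 5/4
d_a = ½·15/8·3/2 = 45/32; d_c = 15/8·13 = 195/8
d = 2·45/32 + 195/8 = 435/16
t_c = 13 > 0 → v_max = v_peak = 15/8

d=435/16 v_max=15/8 a_max=5/4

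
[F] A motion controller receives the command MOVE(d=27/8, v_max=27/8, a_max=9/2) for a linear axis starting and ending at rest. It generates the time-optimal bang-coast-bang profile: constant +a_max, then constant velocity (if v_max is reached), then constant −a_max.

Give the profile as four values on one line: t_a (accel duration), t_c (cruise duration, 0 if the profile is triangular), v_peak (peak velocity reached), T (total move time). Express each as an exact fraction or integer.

t_a=3/4 t_c=1/4 v_peak=27/8 T=7/4

v_max²/a_max = (27/8)²/(9/2) = 81/32
27/8 ≥ 81/32 so v_max reached
t_a = (27/8)/(9/2) = 3/4; v_peak = 27/8
d_cruise = 27/8 − 81/32 = 27/32; t_c = (27/32)/(27/8) = 1/4
T = 2·3/4 + 1/4 = 7/4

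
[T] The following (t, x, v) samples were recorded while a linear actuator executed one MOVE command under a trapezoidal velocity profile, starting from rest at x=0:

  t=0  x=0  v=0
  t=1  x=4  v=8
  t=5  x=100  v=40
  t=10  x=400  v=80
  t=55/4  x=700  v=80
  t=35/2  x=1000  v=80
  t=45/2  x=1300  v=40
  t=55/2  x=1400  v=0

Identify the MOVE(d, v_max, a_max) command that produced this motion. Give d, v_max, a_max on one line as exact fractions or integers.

final state: t=55/2, x=1400, v=0 → d = 1400
a_max = (8−0)/(1−0) = 8
max v = 80 over t∈[10,35/2] → v_max = 80
check: 80·(10+15/2) = 1400 ✓

d=1400 v_max=80 a_max=8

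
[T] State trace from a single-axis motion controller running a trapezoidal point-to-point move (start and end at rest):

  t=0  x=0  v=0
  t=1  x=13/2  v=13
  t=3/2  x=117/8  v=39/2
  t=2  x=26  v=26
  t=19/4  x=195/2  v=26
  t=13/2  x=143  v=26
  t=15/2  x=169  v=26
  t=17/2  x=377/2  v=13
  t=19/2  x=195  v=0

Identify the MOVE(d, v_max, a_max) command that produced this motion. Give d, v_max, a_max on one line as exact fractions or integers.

d=195 v_max=26 a_max=13

final state: t=19/2, x=195, v=0 → d = 195
a_max = (13−0)/(1−0) = 13
max v = 26 over t∈[2,15/2] → v_max = 26
check: 26·(2+11/2) = 195 ✓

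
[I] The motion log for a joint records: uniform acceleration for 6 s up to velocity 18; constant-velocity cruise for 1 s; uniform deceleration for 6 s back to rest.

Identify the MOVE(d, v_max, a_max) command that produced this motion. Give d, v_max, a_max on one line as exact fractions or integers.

a_max = 18/6 = 3
d_a = ½·18·6 = 54; d_c = 18·1 = 18
d = 2·54 + 18 = 126
t_c = 1 > 0 ⇒ limit active, v_max = 18

d=126 v_max=18 a_max=3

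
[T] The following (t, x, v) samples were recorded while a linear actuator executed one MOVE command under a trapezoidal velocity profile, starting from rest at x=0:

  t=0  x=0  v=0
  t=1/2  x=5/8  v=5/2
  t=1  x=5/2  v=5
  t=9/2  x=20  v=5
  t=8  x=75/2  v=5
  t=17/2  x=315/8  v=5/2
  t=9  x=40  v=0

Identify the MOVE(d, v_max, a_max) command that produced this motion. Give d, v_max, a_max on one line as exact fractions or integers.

d=40 v_max=5 a_max=5

final state: t=9, x=40, v=0 → d = 40
a_max = (5/2−0)/(1/2−0) = 5
max v = 5 over t∈[1,8] → v_max = 5
check: 5·(1+7) = 40 ✓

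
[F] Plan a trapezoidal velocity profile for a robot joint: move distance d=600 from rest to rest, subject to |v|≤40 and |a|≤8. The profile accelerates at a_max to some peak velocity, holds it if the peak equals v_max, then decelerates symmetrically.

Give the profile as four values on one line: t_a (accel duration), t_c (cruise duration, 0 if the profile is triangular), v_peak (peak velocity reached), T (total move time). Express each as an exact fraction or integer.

t_a=5 t_c=10 v_peak=40 T=20

v_max²/a_max = 40²/8 = 200
600 ≥ 200 so v_max reached
t_a = 40/8 = 5; v_peak = 40
d_cruise = 600 − 200 = 400; t_c = 400/40 = 10
T = 2·5 + 10 = 20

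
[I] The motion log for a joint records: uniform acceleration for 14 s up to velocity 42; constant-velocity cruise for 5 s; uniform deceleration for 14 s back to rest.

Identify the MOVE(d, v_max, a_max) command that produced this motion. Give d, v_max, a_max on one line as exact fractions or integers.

a_max = 42/14 = 3
d_a = ½·42·14 = 294; d_c = 42·5 = 210
d = 2·294 + 210 = 798
t_c = 5 > 0 ⇒ limit active, v_max = 42

d=798 v_max=42 a_max=3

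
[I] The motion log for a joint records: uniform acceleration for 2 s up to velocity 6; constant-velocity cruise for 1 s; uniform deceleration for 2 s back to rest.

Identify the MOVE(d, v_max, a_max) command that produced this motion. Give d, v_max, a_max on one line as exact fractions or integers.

a_max = 6/2 = 3
d_a = ½·6·2 = 6; d_c = 6·1 = 6
d = 2·6 + 6 = 18
t_c = 1 > 0 → v_max = v_peak = 6

d=18 v_max=6 a_max=3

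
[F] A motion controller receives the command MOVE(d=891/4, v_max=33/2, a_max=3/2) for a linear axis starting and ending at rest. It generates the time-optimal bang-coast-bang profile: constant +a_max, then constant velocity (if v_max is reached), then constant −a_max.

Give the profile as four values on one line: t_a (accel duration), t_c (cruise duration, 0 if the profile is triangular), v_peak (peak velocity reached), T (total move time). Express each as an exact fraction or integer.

(v_max)²/a_max = (33/2)²/(3/2) = 363/2
891/4 ≥ 363/2 ⇒ cruise phase
t_a = (33/2)/(3/2) = 11; v_peak = 33/2
d_cruise = 891/4 − 363/2 = 165/4; t_c = (165/4)/(33/2) = 5/2
T = 2·11 + 5/2 = 49/2

t_a=11 t_c=5/2 v_peak=33/2 T=49/2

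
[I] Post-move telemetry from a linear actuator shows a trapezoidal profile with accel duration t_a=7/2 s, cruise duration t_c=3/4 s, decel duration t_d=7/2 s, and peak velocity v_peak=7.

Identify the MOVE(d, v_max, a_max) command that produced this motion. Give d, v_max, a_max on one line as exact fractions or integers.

a_max = 7/(7/2) = 2
d_a = ½·7·7/2 = 49/4; d_c = 7·3/4 = 21/4
d = 2·49/4 + 21/4 = 119/4
t_c = 3/4 > 0 ⇒ limit active, v_max = 7

d=119/4 v_max=7 a_max=2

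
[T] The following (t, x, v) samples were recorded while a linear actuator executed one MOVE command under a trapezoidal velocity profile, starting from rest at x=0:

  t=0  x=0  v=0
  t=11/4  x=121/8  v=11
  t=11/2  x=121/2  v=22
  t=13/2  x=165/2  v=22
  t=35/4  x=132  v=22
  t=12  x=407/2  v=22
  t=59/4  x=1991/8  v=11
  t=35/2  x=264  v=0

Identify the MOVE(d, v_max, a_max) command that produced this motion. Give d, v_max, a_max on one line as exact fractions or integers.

final state: t=35/2, x=264, v=0 → d = 264
a_max = (11−0)/(11/4−0) = 4
max v = 22 over t∈[11/2,12] → v_max = 22
check: 22·(11/2+13/2) = 264 ✓

d=264 v_max=22 a_max=4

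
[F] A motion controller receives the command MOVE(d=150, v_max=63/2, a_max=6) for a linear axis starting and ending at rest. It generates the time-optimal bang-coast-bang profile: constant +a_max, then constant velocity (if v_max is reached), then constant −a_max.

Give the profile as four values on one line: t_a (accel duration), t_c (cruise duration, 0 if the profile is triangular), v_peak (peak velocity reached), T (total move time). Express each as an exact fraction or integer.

t_a=5 t_c=0 v_peak=30 T=10

vₘ²/aₘ = (63/2)²/6 = 1323/8
150 < 1323/8 so t_c = 0
v_peak = √(150·6) = √900 = 30
t_a = 30/6 = 5; t_c = 0
T = 2·5 = 10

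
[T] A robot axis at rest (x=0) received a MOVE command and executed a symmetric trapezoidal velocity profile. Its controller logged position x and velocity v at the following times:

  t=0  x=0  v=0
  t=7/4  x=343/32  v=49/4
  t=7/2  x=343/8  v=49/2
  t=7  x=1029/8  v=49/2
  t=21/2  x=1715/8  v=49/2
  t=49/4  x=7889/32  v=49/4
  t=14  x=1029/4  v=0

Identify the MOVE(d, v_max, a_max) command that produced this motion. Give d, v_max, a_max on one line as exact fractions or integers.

d=1029/4 v_max=49/2 a_max=7

final state: t=14, x=1029/4, v=0 → d = 1029/4
a_max = (49/4−0)/(7/4−0) = 7
max v = 49/2 over t∈[7/2,21/2] → v_max = 49/2
check: 49/2·(7/2+7) = 1029/4 ✓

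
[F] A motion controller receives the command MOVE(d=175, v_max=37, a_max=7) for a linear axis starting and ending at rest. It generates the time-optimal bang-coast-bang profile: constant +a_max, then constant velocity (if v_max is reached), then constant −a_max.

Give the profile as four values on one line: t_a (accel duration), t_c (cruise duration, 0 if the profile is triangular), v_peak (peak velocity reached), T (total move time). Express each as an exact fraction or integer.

t_a=5 t_c=0 v_peak=35 T=10

v_max²/a_max = 37²/7 = 1369/7
175 < 1369/7 ⇒ no cruise
v_peak = √(175·7) = √1225 = 35
t_a = 35/7 = 5; t_c = 0
T = 2·5 = 10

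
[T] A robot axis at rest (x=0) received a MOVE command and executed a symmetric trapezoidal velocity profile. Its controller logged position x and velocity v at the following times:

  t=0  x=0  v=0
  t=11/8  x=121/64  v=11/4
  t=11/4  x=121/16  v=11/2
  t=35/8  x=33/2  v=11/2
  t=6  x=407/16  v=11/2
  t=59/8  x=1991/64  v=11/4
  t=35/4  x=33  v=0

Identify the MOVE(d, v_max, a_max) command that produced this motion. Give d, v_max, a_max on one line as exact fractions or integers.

d=33 v_max=11/2 a_max=2

final state: t=35/4, x=33, v=0 → d = 33
a_max = (11/4−0)/(11/8−0) = 2
max v = 11/2 over t∈[11/4,6] → v_max = 11/2
check: 11/2·(11/4+13/4) = 33 ✓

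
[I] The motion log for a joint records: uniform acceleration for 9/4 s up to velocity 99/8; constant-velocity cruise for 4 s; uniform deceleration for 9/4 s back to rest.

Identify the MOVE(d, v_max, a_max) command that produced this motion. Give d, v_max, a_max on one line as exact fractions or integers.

a_max = (99/8)/(9/4) = 11/2
d_a = ½·99/8·9/4 = 891/64; d_c = 99/8·4 = 99/2
d = 2·891/64 + 99/2 = 2475/32
t_c = 4 > 0 ⇒ limit active, v_max = 99/8

d=2475/32 v_max=99/8 a_max=11/2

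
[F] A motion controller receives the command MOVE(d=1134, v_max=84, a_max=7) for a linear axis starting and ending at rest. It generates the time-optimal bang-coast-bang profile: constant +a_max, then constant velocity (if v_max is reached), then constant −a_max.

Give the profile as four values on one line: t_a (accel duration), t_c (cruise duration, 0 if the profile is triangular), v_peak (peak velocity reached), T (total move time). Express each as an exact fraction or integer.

t_a=12 t_c=3/2 v_peak=84 T=51/2

vₘ²/aₘ = 84²/7 = 1008
1134 ≥ 1008 ⇒ cruise phase
t_a = 84/7 = 12; v_peak = 84
d_cruise = 1134 − 1008 = 126; t_c = 126/84 = 3/2
T = 2·12 + 3/2 = 51/2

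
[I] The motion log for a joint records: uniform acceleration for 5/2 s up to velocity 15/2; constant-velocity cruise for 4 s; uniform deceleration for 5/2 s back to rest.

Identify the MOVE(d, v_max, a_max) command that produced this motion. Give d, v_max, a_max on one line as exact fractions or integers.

d=195/4 v_max=15/2 a_max=3

a_max = (15/2)/(5/2) = 3
d_a = ½·15/2·5/2 = 75/8; d_c = 15/2·4 = 30
d = 2·75/8 + 30 = 195/4
t_c = 4 > 0 ⇒ limit active, v_max = 15/2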